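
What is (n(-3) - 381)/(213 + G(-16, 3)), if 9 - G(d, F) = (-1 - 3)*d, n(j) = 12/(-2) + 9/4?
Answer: -1539/632 ≈ -2.4351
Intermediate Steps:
n(j) = -15/4 (n(j) = 12*(-½) + 9*(¼) = -6 + 9/4 = -15/4)
G(d, F) = 9 + 4*d (G(d, F) = 9 - (-1 - 3)*d = 9 - (-4)*d = 9 + 4*d)
(n(-3) - 381)/(213 + G(-16, 3)) = (-15/4 - 381)/(213 + (9 + 4*(-16))) = -1539/(4*(213 + (9 - 64))) = -1539/(4*(213 - 55)) = -1539/4/158 = -1539/4*1/158 = -1539/632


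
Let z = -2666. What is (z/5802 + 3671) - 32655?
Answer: -84083917/2901 ≈ -28984.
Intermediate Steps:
(z/5802 + 3671) - 32655 = (-2666/5802 + 3671) - 32655 = (-2666*1/5802 + 3671) - 32655 = (-1333/2901 + 3671) - 32655 = 10648238/2901 - 32655 = -84083917/2901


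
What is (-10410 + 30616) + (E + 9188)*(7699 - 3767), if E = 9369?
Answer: 72986330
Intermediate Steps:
(-10410 + 30616) + (E + 9188)*(7699 - 3767) = (-10410 + 30616) + (9369 + 9188)*(7699 - 3767) = 20206 + 18557*3932 = 20206 + 72966124 = 72986330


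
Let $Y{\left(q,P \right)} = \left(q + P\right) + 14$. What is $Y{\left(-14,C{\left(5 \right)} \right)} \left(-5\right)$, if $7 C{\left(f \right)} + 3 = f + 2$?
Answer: $- \frac{20}{7} \approx -2.8571$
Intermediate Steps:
$C{\left(f \right)} = - \frac{1}{7} + \frac{f}{7}$ ($C{\left(f \right)} = - \frac{3}{7} + \frac{f + 2}{7} = - \frac{3}{7} + \frac{2 + f}{7} = - \frac{3}{7} + \left(\frac{2}{7} + \frac{f}{7}\right) = - \frac{1}{7} + \frac{f}{7}$)
$Y{\left(q,P \right)} = 14 + P + q$ ($Y{\left(q,P \right)} = \left(P + q\right) + 14 = 14 + P + q$)
$Y{\left(-14,C{\left(5 \right)} \right)} \left(-5\right) = \left(14 + \left(- \frac{1}{7} + \frac{1}{7} \cdot 5\right) - 14\right) \left(-5\right) = \left(14 + \left(- \frac{1}{7} + \frac{5}{7}\right) - 14\right) \left(-5\right) = \left(14 + \frac{4}{7} - 14\right) \left(-5\right) = \frac{4}{7} \left(-5\right) = - \frac{20}{7}$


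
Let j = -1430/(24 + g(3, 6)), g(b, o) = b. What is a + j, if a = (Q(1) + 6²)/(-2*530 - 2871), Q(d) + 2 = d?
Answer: -5622275/106137 ≈ -52.972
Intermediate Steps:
Q(d) = -2 + d
j = -1430/27 (j = -1430/(24 + 3) = -1430/27 ≈ -52.963)
a = -35/3931 (a = ((-2 + 1) + 6²)/(-2*530 - 2871) = (-1 + 36)/(-1060 - 2871) = 35/(-3931) = 35*(-1/3931) = -35/3931 ≈ -0.0089036)
a + j = -35/3931 - 1430/27 = -5622275/106137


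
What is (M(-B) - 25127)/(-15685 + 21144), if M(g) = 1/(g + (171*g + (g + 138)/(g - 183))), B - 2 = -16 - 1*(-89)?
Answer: -27876421553/6056329239 ≈ -4.6029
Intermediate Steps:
B = 75 (B = 2 + (-16 - 1*(-89)) = 2 + (-16 + 89) = 2 + 73 = 75)
M(g) = 1/(172*g + (138 + g)/(-183 + g)) (M(g) = 1/(g + (171*g + (138 + g)/(-183 + g))) = 1/(172*g + (138 + g)/(-183 + g)))
(M(-B) - 25127)/(-15685 + 21144) = ((-183 - 1*75)/(138 - (-31475)*75 + 172*(-1*75)**2) - 25127)/(-15685 + 21144) = ((-183 - 75)/(138 - 31475*(-75) + 172*(-75)**2) - 25127)/5459 = (-258/(138 + 2360625 + 172*5625) - 25127)*(1/5459) = (-258/(138 + 2360625 + 967500) - 25127)*(1/5459) = (-258/3328263 - 25127)*(1/5459) = ((1/3328263)*(-258) - 25127)*(1/5459) = (-86/1109421 - 25127)*(1/5459) = -27876421553/1109421*1/5459 = -27876421553/6056329239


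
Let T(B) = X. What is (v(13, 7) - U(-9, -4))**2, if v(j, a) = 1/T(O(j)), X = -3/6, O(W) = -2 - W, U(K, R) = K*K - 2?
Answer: 6561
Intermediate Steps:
U(K, R) = -2 + K**2 (U(K, R) = K**2 - 2 = -2 + K**2)
X = -1/2 (X = -3*1/6 = -1/2 ≈ -0.50000)
T(B) = -1/2
v(j, a) = -2 (v(j, a) = 1/(-1/2) = -2)
(v(13, 7) - U(-9, -4))**2 = (-2 - (-2 + (-9)**2))**2 = (-2 - (-2 + 81))**2 = (-2 - 1*79)**2 = (-2 - 79)**2 = (-81)**2 = 6561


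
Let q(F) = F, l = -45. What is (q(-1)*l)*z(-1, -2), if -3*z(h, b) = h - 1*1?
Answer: 30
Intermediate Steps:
z(h, b) = ⅓ - h/3 (z(h, b) = -(h - 1*1)/3 = -(h - 1)/3 = -(-1 + h)/3 = ⅓ - h/3)
(q(-1)*l)*z(-1, -2) = (-1*(-45))*(⅓ - ⅓*(-1)) = 45*(⅓ + ⅓) = 45*(⅔) = 30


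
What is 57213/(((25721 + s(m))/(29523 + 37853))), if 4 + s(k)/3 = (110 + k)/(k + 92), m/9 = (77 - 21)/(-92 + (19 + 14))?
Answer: 9490475962656/63304537 ≈ 1.4992e+5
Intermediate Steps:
m = -504/59 (m = 9*((77 - 21)/(-92 + (19 + 14))) = 9*(56/(-92 + 33)) = 9*(56/(-59)) = 9*(56*(-1/59)) = 9*(-56/59) = -504/59 ≈ -8.5424)
s(k) = -12 + 3*(110 + k)/(92 + k) (s(k) = -12 + 3*((110 + k)/(k + 92)) = -12 + 3*((110 + k)/(92 + k)) = -12 + 3*(110 + k)/(92 + k))
57213/(((25721 + s(m))/(29523 + 37853))) = 57213/(((25721 + 9*(-86 - 1*(-504/59))/(92 - 504/59))/(29523 + 37853))) = 57213/(((25721 + 9*(-86 + 504/59)/(4924/59))/67376)) = 57213/(((25721 + 9*(59/4924)*(-4570/59))*(1/67376))) = 57213/(((25721 - 20565/2462)*(1/67376))) = 57213/(((63304537/2462)*(1/67376))) = 57213/(63304537/165879712) = 57213*(165879712/63304537) = 9490475962656/63304537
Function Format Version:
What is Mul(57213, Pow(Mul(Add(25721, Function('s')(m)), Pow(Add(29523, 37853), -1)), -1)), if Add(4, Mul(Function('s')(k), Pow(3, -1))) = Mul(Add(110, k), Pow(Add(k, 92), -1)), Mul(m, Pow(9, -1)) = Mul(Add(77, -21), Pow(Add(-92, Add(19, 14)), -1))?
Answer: Rational(9490475962656, 63304537) ≈ 1.4992e+5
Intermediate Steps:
m = Rational(-504, 59) (m = Mul(9, Mul(Add(77, -21), Pow(Add(-92, Add(19, 14)), -1))) = Mul(9, Mul(56, Pow(Add(-92, 33), -1))) = Mul(9, Mul(56, Pow(-59, -1))) = Mul(9, Mul(56, Rational(-1, 59))) = Mul(9, Rational(-56, 59)) = Rational(-504, 59) ≈ -8.5424)
Function('s')(k) = Add(-12, Mul(3, Pow(Add(92, k), -1), Add(110, k))) (Function('s')(k) = Add(-12, Mul(3, Mul(Add(110, k), Pow(Add(k, 92), -1)))) = Add(-12, Mul(3, Mul(Add(110, k), Pow(Add(92, k), -1)))) = Add(-12, Mul(3, Mul(Pow(Add(92, k), -1), Add(110, k)))) = Add(-12, Mul(3, Pow(Add(92, k), -1), Add(110, k))))
Mul(57213, Pow(Mul(Add(25721, Function('s')(m)), Pow(Add(29523, 37853), -1)), -1)) = Mul(57213, Pow(Mul(Add(25721, Mul(9, Pow(Add(92, Rational(-504, 59)), -1), Add(-86, Mul(-1, Rational(-504, 59))))), Pow(Add(29523, 37853), -1)), -1)) = Mul(57213, Pow(Mul(Add(25721, Mul(9, Pow(Rational(4924, 59), -1), Add(-86, Rational(504, 59)))), Pow(67376, -1)), -1)) = Mul(57213, Pow(Mul(Add(25721, Mul(9, Rational(59, 4924), Rational(-4570, 59))), Rational(1, 67376)), -1)) = Mul(57213, Pow(Mul(Add(25721, Rational(-20565, 2462)), Rational(1, 67376)), -1)) = Mul(57213, Pow(Mul(Rational(63304537, 2462), Rational(1, 67376)), -1)) = Mul(57213, Pow(Rational(63304537, 165879712), -1)) = Mul(57213, Rational(165879712, 63304537)) = Rational(9490475962656, 63304537)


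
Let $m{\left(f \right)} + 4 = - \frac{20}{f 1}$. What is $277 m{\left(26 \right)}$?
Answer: $- \frac{17174}{13} \approx -1321.1$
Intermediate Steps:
$m{\left(f \right)} = -4 - \frac{20}{f}$ ($m{\left(f \right)} = -4 - \frac{20}{f 1} = -4 - \frac{20}{f}$)
$277 m{\left(26 \right)} = 277 \left(-4 - \frac{20}{26}\right) = 277 \left(-4 - \frac{10}{13}\right) = 277 \left(- \frac{62}{13}\right) = - \frac{17174}{13}$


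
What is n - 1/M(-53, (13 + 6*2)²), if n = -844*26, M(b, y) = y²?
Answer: -8571875001/390625 ≈ -21944.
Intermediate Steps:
n = -21944
n - 1/M(-53, (13 + 6*2)²) = -21944 - 1/(((13 + 6*2)²)²) = -21944 - 1/(((13 + 12)²)²) = -21944 - 1/((25²)²) = -21944 - 1/(625²) = -21944 - 1/390625 = -8571875001/390625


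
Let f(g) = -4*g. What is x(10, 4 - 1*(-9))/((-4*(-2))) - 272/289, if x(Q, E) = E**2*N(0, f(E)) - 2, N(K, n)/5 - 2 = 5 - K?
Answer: 100393/136 ≈ 738.18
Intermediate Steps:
N(K, n) = 35 - 5*K (N(K, n) = 10 + 5*(5 - K) = 10 + (25 - 5*K) = 35 - 5*K)
x(Q, E) = -2 + 35*E**2 (x(Q, E) = E**2*(35 - 5*0) - 2 = E**2*(35 + 0) - 2 = E**2*35 - 2 = 35*E**2 - 2 = -2 + 35*E**2)
x(10, 4 - 1*(-9))/((-4*(-2))) - 272/289 = (-2 + 35*(4 - 1*(-9))**2)/((-4*(-2))) - 272/289 = (-2 + 35*(4 + 9)**2)/8 - 272*1/289 = (-2 + 35*13**2)*(1/8) - 16/17 = (-2 + 35*169)*(1/8) - 16/17 = (-2 + 5915)*(1/8) - 16/17 = 5913*(1/8) - 16/17 = 5913/8 - 16/17 = 100393/136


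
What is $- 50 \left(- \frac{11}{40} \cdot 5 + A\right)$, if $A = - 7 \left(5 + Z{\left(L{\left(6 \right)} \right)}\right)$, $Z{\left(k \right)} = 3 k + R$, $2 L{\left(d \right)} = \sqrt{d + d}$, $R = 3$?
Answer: $\frac{11475}{4} + 1050 \sqrt{3} \approx 4687.4$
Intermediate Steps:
$L{\left(d \right)} = \frac{\sqrt{2} \sqrt{d}}{2}$ ($L{\left(d \right)} = \frac{\sqrt{d + d}}{2} = \frac{\sqrt{2 d}}{2} = \frac{\sqrt{2} \sqrt{d}}{2}$)
$Z{\left(k \right)} = 3 + 3 k$ ($Z{\left(k \right)} = 3 k + 3 = 3 + 3 k$)
$A = -56 - 21 \sqrt{3}$ ($A = - 7 \left(5 + \left(3 + 3 \frac{\sqrt{2} \sqrt{6}}{2}\right)\right) = - 7 \left(5 + \left(3 + 3 \sqrt{3}\right)\right) = - 7 \left(8 + 3 \sqrt{3}\right) = -56 - 21 \sqrt{3} \approx -92.373$)
$- 50 \left(- \frac{11}{40} \cdot 5 + A\right) = - 50 \left(- \frac{11}{40} \cdot 5 - \left(56 + 21 \sqrt{3}\right)\right) = - 50 \left(\left(-11\right) \frac{1}{40} \cdot 5 - \left(56 + 21 \sqrt{3}\right)\right) = - 50 \left(\left(- \frac{11}{40}\right) 5 - \left(56 + 21 \sqrt{3}\right)\right) = - 50 \left(- \frac{11}{8} - \left(56 + 21 \sqrt{3}\right)\right) = - 50 \left(- \frac{459}{8} - 21 \sqrt{3}\right) = \frac{11475}{4} + 1050 \sqrt{3}$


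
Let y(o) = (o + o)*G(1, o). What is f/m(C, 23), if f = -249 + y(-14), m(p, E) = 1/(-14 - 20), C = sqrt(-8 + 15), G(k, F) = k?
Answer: 9418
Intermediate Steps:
C = sqrt(7) ≈ 2.6458
y(o) = 2*o (y(o) = (o + o)*1 = (2*o)*1 = 2*o)
m(p, E) = -1/34 (m(p, E) = 1/(-34) = -1/34)
f = -277 (f = -249 + 2*(-14) = -249 - 28 = -277)
f/m(C, 23) = -277/(-1/34) = -277*(-34) = 9418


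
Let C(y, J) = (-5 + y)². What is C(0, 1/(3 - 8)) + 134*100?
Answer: 13425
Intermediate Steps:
C(0, 1/(3 - 8)) + 134*100 = (-5 + 0)² + 134*100 = (-5)² + 13400 = 25 + 13400 = 13425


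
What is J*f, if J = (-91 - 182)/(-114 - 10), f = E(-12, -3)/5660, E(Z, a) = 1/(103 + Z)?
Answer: 3/701840 ≈ 4.2745e-6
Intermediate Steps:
f = 1/515060 (f = 1/((103 - 12)*5660) = (1/5660)/91 = (1/91)*(1/5660) = 1/515060 ≈ 1.9415e-6)
J = 273/124 (J = -273/(-124) = -273*(-1/124) = 273/124 ≈ 2.2016)
J*f = (273/124)*(1/515060) = 3/701840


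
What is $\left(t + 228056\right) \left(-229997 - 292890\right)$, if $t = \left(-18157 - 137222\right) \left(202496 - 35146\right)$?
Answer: $13596341815083878$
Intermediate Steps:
$t = -26002675650$ ($t = \left(-18157 - 137222\right) 167350 = \left(-155379\right) 167350 = -26002675650$)
$\left(t + 228056\right) \left(-229997 - 292890\right) = \left(-26002675650 + 228056\right) \left(-229997 - 292890\right) = \left(-26002447594\right) \left(-522887\right) = 13596341815083878$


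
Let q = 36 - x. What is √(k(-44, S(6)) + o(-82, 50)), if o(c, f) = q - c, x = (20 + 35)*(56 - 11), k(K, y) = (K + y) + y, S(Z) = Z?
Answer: I*√2389 ≈ 48.877*I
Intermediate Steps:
k(K, y) = K + 2*y
x = 2475 (x = 55*45 = 2475)
q = -2439 (q = 36 - 1*2475 = 36 - 2475 = -2439)
o(c, f) = -2439 - c
√(k(-44, S(6)) + o(-82, 50)) = √((-44 + 2*6) + (-2439 - 1*(-82))) = √((-44 + 12) + (-2439 + 82)) = √(-32 - 2357) = √(-2389) = I*√2389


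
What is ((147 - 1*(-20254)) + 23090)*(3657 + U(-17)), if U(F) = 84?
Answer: 162699831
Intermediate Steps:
((147 - 1*(-20254)) + 23090)*(3657 + U(-17)) = ((147 - 1*(-20254)) + 23090)*(3657 + 84) = ((147 + 20254) + 23090)*3741 = (20401 + 23090)*3741 = 43491*3741 = 162699831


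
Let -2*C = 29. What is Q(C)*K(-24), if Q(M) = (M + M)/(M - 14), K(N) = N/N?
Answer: 58/57 ≈ 1.0175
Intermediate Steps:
C = -29/2 (C = -1/2*29 = -29/2 ≈ -14.500)
K(N) = 1
Q(M) = 2*M/(-14 + M) (Q(M) = (2*M)/(-14 + M) = 2*M/(-14 + M))
Q(C)*K(-24) = (2*(-29/2)/(-14 - 29/2))*1 = (2*(-29/2)/(-57/2))*1 = (2*(-29/2)*(-2/57))*1 = (58/57)*1 = 58/57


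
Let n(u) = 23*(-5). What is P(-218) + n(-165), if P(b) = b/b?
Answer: -114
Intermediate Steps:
n(u) = -115
P(b) = 1
P(-218) + n(-165) = 1 - 115 = -114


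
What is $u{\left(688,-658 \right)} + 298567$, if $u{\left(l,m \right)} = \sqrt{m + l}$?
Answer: $298567 + \sqrt{30} \approx 2.9857 \cdot 10^{5}$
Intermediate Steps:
$u{\left(l,m \right)} = \sqrt{l + m}$
$u{\left(688,-658 \right)} + 298567 = \sqrt{688 - 658} + 298567 = \sqrt{30} + 298567 = 298567 + \sqrt{30}$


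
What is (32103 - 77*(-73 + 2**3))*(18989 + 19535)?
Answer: 1429548592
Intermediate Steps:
(32103 - 77*(-73 + 2**3))*(18989 + 19535) = (32103 - 77*(-73 + 8))*38524 = (32103 - 77*(-65))*38524 = (32103 + 5005)*38524 = 37108*38524 = 1429548592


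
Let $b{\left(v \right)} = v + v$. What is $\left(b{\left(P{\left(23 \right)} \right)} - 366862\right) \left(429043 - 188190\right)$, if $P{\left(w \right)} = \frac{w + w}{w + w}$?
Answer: $-88359331580$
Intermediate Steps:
$P{\left(w \right)} = 1$ ($P{\left(w \right)} = \frac{2 w}{2 w} = 2 w \frac{1}{2 w} = 1$)
$b{\left(v \right)} = 2 v$
$\left(b{\left(P{\left(23 \right)} \right)} - 366862\right) \left(429043 - 188190\right) = \left(2 \cdot 1 - 366862\right) \left(429043 - 188190\right) = \left(2 - 366862\right) 240853 = \left(-366860\right) 240853 = -88359331580$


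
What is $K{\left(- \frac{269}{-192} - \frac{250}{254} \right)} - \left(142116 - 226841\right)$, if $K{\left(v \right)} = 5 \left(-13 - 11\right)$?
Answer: $84605$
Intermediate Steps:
$K{\left(v \right)} = -120$ ($K{\left(v \right)} = 5 \left(-24\right) = -120$)
$K{\left(- \frac{269}{-192} - \frac{250}{254} \right)} - \left(142116 - 226841\right) = -120 - \left(142116 - 226841\right) = -120 - -84725 = -120 + 84725 = 84605$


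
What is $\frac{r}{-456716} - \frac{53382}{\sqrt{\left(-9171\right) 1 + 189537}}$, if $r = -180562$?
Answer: $\frac{90281}{228358} - \frac{8897 \sqrt{180366}}{30061} \approx -125.3$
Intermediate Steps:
$\frac{r}{-456716} - \frac{53382}{\sqrt{\left(-9171\right) 1 + 189537}} = - \frac{180562}{-456716} - \frac{53382}{\sqrt{\left(-9171\right) 1 + 189537}} = \left(-180562\right) \left(- \frac{1}{456716}\right) - \frac{53382}{\sqrt{-9171 + 189537}} = \frac{90281}{228358} - \frac{53382}{\sqrt{180366}} = \frac{90281}{228358} - 53382 \frac{\sqrt{180366}}{180366} = \frac{90281}{228358} - \frac{8897 \sqrt{180366}}{30061}$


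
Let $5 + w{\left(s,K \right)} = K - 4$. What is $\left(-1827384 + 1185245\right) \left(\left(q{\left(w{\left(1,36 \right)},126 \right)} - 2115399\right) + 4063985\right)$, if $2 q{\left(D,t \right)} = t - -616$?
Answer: $-1251501299023$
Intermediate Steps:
$w{\left(s,K \right)} = -9 + K$ ($w{\left(s,K \right)} = -5 + \left(K - 4\right) = -5 + \left(-4 + K\right) = -9 + K$)
$q{\left(D,t \right)} = 308 + \frac{t}{2}$ ($q{\left(D,t \right)} = \frac{t - -616}{2} = \frac{t + 616}{2} = \frac{616 + t}{2} = 308 + \frac{t}{2}$)
$\left(-1827384 + 1185245\right) \left(\left(q{\left(w{\left(1,36 \right)},126 \right)} - 2115399\right) + 4063985\right) = \left(-1827384 + 1185245\right) \left(\left(\left(308 + \frac{1}{2} \cdot 126\right) - 2115399\right) + 4063985\right) = - 642139 \left(\left(\left(308 + 63\right) - 2115399\right) + 4063985\right) = - 642139 \left(\left(371 - 2115399\right) + 4063985\right) = - 642139 \left(-2115028 + 4063985\right) = \left(-642139\right) 1948957 = -1251501299023$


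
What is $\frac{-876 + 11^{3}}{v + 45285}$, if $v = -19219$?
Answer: $\frac{455}{26066} \approx 0.017456$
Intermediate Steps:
$\frac{-876 + 11^{3}}{v + 45285} = \frac{-876 + 11^{3}}{-19219 + 45285} = \frac{-876 + 1331}{26066} = 455 \cdot \frac{1}{26066} = \frac{455}{26066}$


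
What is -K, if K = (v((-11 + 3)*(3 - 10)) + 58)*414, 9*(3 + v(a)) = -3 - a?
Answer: -20056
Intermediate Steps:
v(a) = -10/3 - a/9 (v(a) = -3 + (-3 - a)/9 = -3 + (-⅓ - a/9) = -10/3 - a/9)
K = 20056 (K = ((-10/3 - (-11 + 3)*(3 - 10)/9) + 58)*414 = ((-10/3 - (-8)*(-7)/9) + 58)*414 = ((-10/3 - ⅑*56) + 58)*414 = ((-10/3 - 56/9) + 58)*414 = (-86/9 + 58)*414 = (436/9)*414 = 20056)
-K = -1*20056 = -20056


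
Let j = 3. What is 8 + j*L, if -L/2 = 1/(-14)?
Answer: 59/7 ≈ 8.4286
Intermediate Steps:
L = 1/7 (L = -2/(-14) = -2*(-1)/14 = -2*(-1/14) = 1/7 ≈ 0.14286)
8 + j*L = 8 + 3*(1/7) = 8 + 3/7 = 59/7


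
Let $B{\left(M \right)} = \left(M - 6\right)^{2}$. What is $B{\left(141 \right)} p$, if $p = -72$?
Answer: $-1312200$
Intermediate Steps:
$B{\left(M \right)} = \left(-6 + M\right)^{2}$
$B{\left(141 \right)} p = \left(-6 + 141\right)^{2} \left(-72\right) = 135^{2} \left(-72\right) = 18225 \left(-72\right) = -1312200$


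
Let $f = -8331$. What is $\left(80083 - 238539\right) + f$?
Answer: $-166787$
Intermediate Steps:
$\left(80083 - 238539\right) + f = \left(80083 - 238539\right) - 8331 = -158456 - 8331 = -166787$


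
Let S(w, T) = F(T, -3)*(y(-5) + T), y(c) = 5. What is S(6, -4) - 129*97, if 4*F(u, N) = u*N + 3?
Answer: -50037/4 ≈ -12509.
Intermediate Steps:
F(u, N) = ¾ + N*u/4 (F(u, N) = (u*N + 3)/4 = (N*u + 3)/4 = (3 + N*u)/4 = ¾ + N*u/4)
S(w, T) = (5 + T)*(¾ - 3*T/4) (S(w, T) = (¾ + (¼)*(-3)*T)*(5 + T) = (¾ - 3*T/4)*(5 + T) = (5 + T)*(¾ - 3*T/4))
S(6, -4) - 129*97 = -3*(-1 - 4)*(5 - 4)/4 - 129*97 = -¾*(-5)*1 - 12513 = 15/4 - 12513 = -50037/4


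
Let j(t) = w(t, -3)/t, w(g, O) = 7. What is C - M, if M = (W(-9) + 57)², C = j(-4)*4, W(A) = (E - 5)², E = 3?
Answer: -3728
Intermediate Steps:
j(t) = 7/t
W(A) = 4 (W(A) = (3 - 5)² = (-2)² = 4)
C = -7 (C = (7/(-4))*4 = (7*(-¼))*4 = -7/4*4 = -7)
M = 3721 (M = (4 + 57)² = 61² = 3721)
C - M = -7 - 1*3721 = -7 - 3721 = -3728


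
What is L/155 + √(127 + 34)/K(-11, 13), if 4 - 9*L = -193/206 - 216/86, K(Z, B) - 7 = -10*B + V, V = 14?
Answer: 7331/1372990 - √161/109 ≈ -0.11107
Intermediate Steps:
K(Z, B) = 21 - 10*B (K(Z, B) = 7 + (-10*B + 14) = 7 + (14 - 10*B) = 21 - 10*B)
L = 7331/8858 (L = 4/9 - (-193/206 - 216/86)/9 = 4/9 - (-193*1/206 - 216*1/86)/9 = 4/9 - (-193/206 - 108/43)/9 = 4/9 - ⅑*(-30547/8858) = 4/9 + 30547/79722 = 7331/8858 ≈ 0.82761)
L/155 + √(127 + 34)/K(-11, 13) = (7331/8858)/155 + √(127 + 34)/(21 - 10*13) = (7331/8858)*(1/155) + √161/(21 - 130) = 7331/1372990 + √161/(-109) = 7331/1372990 + √161*(-1/109) = 7331/1372990 - √161/109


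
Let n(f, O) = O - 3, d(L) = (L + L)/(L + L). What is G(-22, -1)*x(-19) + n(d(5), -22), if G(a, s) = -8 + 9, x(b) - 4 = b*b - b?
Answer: 359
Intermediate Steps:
d(L) = 1 (d(L) = (2*L)/((2*L)) = (2*L)*(1/(2*L)) = 1)
x(b) = 4 + b**2 - b (x(b) = 4 + (b*b - b) = 4 + (b**2 - b) = 4 + b**2 - b)
n(f, O) = -3 + O
G(a, s) = 1
G(-22, -1)*x(-19) + n(d(5), -22) = 1*(4 + (-19)**2 - 1*(-19)) + (-3 - 22) = 1*(4 + 361 + 19) - 25 = 1*384 - 25 = 384 - 25 = 359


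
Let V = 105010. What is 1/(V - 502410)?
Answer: -1/397400 ≈ -2.5164e-6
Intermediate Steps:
1/(V - 502410) = 1/(105010 - 502410) = 1/(-397400) = -1/397400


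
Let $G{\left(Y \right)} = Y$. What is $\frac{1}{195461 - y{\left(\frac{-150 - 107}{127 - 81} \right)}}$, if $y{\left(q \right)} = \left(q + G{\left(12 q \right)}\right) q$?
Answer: $\frac{2116}{412736839} \approx 5.1268 \cdot 10^{-6}$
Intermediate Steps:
$y{\left(q \right)} = 13 q^{2}$ ($y{\left(q \right)} = \left(q + 12 q\right) q = 13 q q = 13 q^{2}$)
$\frac{1}{195461 - y{\left(\frac{-150 - 107}{127 - 81} \right)}} = \frac{1}{195461 - 13 \left(\frac{-150 - 107}{127 - 81}\right)^{2}} = \frac{1}{195461 - 13 \left(- \frac{257}{46}\right)^{2}} = \frac{1}{195461 - 13 \cdot \frac{66049}{2116}} = \frac{1}{195461 - \frac{858637}{2116}} = \frac{1}{\frac{412736839}{2116}} = \frac{2116}{412736839}$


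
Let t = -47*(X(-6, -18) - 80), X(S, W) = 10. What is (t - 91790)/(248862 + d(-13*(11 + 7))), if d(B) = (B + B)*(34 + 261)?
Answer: -250/313 ≈ -0.79872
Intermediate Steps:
t = 3290 (t = -47*(10 - 80) = -47*(-70) = 3290)
d(B) = 590*B (d(B) = (2*B)*295 = 590*B)
(t - 91790)/(248862 + d(-13*(11 + 7))) = (3290 - 91790)/(248862 + 590*(-13*(11 + 7))) = -88500/(248862 + 590*(-13*18)) = -88500/(248862 + 590*(-234)) = -88500/(248862 - 138060) = -88500/110802 = -88500*1/110802 = -250/313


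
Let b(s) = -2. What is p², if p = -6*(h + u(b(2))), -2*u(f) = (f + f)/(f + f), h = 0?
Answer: 9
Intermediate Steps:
u(f) = -½ (u(f) = -(f + f)/(2*(f + f)) = -2*f/(2*(2*f)) = -2*f*1/(2*f)/2 = -½*1 = -½)
p = 3 (p = -6*(0 - ½) = -6*(-½) = 3)
p² = 3² = 9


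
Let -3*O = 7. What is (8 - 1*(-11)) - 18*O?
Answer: 61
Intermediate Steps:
O = -7/3 (O = -⅓*7 = -7/3 ≈ -2.3333)
(8 - 1*(-11)) - 18*O = (8 - 1*(-11)) - 18*(-7/3) = (8 + 11) + 42 = 19 + 42 = 61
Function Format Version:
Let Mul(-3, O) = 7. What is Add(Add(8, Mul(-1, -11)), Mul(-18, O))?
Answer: 61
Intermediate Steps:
O = Rational(-7, 3) (O = Mul(Rational(-1, 3), 7) = Rational(-7, 3) ≈ -2.3333)
Add(Add(8, Mul(-1, -11)), Mul(-18, O)) = Add(Add(8, Mul(-1, -11)), Mul(-18, Rational(-7, 3))) = Add(Add(8, 11), 42) = Add(19, 42) = 61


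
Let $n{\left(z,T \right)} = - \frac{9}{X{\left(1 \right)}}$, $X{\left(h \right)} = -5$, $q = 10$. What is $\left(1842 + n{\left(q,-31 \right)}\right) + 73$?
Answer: $\frac{9584}{5} \approx 1916.8$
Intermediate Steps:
$n{\left(z,T \right)} = \frac{9}{5}$ ($n{\left(z,T \right)} = - \frac{9}{-5} = \left(-9\right) \left(- \frac{1}{5}\right) = \frac{9}{5}$)
$\left(1842 + n{\left(q,-31 \right)}\right) + 73 = \left(1842 + \frac{9}{5}\right) + 73 = \frac{9219}{5} + 73 = \frac{9584}{5}$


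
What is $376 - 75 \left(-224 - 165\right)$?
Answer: $29551$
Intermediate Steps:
$376 - 75 \left(-224 - 165\right) = 376 - -29175 = 376 + 29175 = 29551$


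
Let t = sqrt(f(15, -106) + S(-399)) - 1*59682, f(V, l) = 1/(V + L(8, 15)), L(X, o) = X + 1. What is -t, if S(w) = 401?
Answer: 59682 - 5*sqrt(2310)/12 ≈ 59662.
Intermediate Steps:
L(X, o) = 1 + X
f(V, l) = 1/(9 + V) (f(V, l) = 1/(V + (1 + 8)) = 1/(V + 9) = 1/(9 + V))
t = -59682 + 5*sqrt(2310)/12 (t = sqrt(1/(9 + 15) + 401) - 1*59682 = sqrt(1/24 + 401) - 59682 = sqrt(9625/24) - 59682 = 5*sqrt(2310)/12 - 59682 = -59682 + 5*sqrt(2310)/12 ≈ -59662.)
-t = -(-59682 + 5*sqrt(2310)/12) = 59682 - 5*sqrt(2310)/12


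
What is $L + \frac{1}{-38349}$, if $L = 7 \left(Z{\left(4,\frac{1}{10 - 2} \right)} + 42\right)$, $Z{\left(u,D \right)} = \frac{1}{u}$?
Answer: $\frac{45366863}{153396} \approx 295.75$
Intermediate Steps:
$L = \frac{1183}{4}$ ($L = 7 \left(\frac{1}{4} + 42\right) = 7 \cdot \frac{169}{4} = \frac{1183}{4} \approx 295.75$)
$L + \frac{1}{-38349} = \frac{1183}{4} + \frac{1}{-38349} = \frac{1183}{4} - \frac{1}{38349} = \frac{45366863}{153396}$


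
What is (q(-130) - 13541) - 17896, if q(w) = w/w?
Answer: -31436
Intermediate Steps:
q(w) = 1
(q(-130) - 13541) - 17896 = (1 - 13541) - 17896 = -13540 - 17896 = -31436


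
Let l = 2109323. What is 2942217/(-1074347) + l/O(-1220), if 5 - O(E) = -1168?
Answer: 2262693616540/1260209031 ≈ 1795.5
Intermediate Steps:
O(E) = 1173 (O(E) = 5 - 1*(-1168) = 5 + 1168 = 1173)
2942217/(-1074347) + l/O(-1220) = 2942217/(-1074347) + 2109323/1173 = 2942217*(-1/1074347) + 2109323*(1/1173) = -2942217/1074347 + 2109323/1173 = 2262693616540/1260209031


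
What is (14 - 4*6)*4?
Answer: -40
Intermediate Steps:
(14 - 4*6)*4 = (14 - 24)*4 = -10*4 = -40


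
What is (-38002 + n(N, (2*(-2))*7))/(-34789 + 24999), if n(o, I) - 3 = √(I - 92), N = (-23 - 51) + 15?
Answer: 37999/9790 - I*√30/4895 ≈ 3.8814 - 0.0011189*I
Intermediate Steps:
N = -59 (N = -74 + 15 = -59)
n(o, I) = 3 + √(-92 + I) (n(o, I) = 3 + √(I - 92) = 3 + √(-92 + I))
(-38002 + n(N, (2*(-2))*7))/(-34789 + 24999) = (-38002 + (3 + √(-92 + (2*(-2))*7)))/(-34789 + 24999) = (-38002 + (3 + √(-92 - 4*7)))/(-9790) = (-38002 + (3 + √(-92 - 28)))*(-1/9790) = (-38002 + (3 + √(-120)))*(-1/9790) = (-38002 + (3 + 2*I*√30))*(-1/9790) = (-37999 + 2*I*√30)*(-1/9790) = 37999/9790 - I*√30/4895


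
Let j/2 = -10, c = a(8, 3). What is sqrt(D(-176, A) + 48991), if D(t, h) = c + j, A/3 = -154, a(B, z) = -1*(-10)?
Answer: sqrt(48981) ≈ 221.32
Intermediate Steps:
a(B, z) = 10
A = -462 (A = 3*(-154) = -462)
c = 10
j = -20 (j = 2*(-10) = -20)
D(t, h) = -10 (D(t, h) = 10 - 20 = -10)
sqrt(D(-176, A) + 48991) = sqrt(-10 + 48991) = sqrt(48981)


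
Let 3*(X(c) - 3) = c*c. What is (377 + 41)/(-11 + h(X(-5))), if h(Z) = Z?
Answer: 1254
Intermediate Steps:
X(c) = 3 + c²/3 (X(c) = 3 + (c*c)/3 = 3 + c²/3)
(377 + 41)/(-11 + h(X(-5))) = (377 + 41)/(-11 + (3 + (⅓)*(-5)²)) = 418/(-11 + (3 + (⅓)*25)) = 418/(-11 + (3 + 25/3)) = 418/(-11 + 34/3) = 418/(⅓) = 418*3 = 1254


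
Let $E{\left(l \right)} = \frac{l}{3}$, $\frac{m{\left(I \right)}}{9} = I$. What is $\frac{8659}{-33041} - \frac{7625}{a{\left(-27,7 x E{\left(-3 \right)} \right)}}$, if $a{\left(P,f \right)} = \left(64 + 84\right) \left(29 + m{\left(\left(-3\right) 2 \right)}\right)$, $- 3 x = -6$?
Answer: $\frac{237729}{132164} \approx 1.7987$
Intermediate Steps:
$x = 2$ ($x = \left(- \frac{1}{3}\right) \left(-6\right) = 2$)
$m{\left(I \right)} = 9 I$
$E{\left(l \right)} = \frac{l}{3}$ ($E{\left(l \right)} = l \frac{1}{3} = \frac{l}{3}$)
$a{\left(P,f \right)} = -3700$ ($a{\left(P,f \right)} = \left(64 + 84\right) \left(29 + 9 \left(\left(-3\right) 2\right)\right) = 148 \left(29 + 9 \left(-6\right)\right) = 148 \left(29 - 54\right) = 148 \left(-25\right) = -3700$)
$\frac{8659}{-33041} - \frac{7625}{a{\left(-27,7 x E{\left(-3 \right)} \right)}} = \frac{8659}{-33041} - \frac{7625}{-3700} = 8659 \left(- \frac{1}{33041}\right) - - \frac{305}{148} = - \frac{8659}{33041} + \frac{305}{148} = \frac{237729}{132164}$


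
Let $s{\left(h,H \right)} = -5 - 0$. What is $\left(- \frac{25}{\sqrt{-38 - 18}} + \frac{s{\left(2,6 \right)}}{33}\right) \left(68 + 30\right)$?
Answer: $- \frac{490}{33} + \frac{175 i \sqrt{14}}{2} \approx -14.848 + 327.4 i$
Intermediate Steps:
$s{\left(h,H \right)} = -5$ ($s{\left(h,H \right)} = -5 + 0 = -5$)
$\left(- \frac{25}{\sqrt{-38 - 18}} + \frac{s{\left(2,6 \right)}}{33}\right) \left(68 + 30\right) = \left(- \frac{25}{\sqrt{-38 - 18}} - \frac{5}{33}\right) \left(68 + 30\right) = \left(- \frac{25}{\sqrt{-56}} - \frac{5}{33}\right) 98 = \left(- \frac{25}{2 i \sqrt{14}} - \frac{5}{33}\right) 98 = \left(- 25 \left(- \frac{i \sqrt{14}}{28}\right) - \frac{5}{33}\right) 98 = \left(\frac{25 i \sqrt{14}}{28} - \frac{5}{33}\right) 98 = \left(- \frac{5}{33} + \frac{25 i \sqrt{14}}{28}\right) 98 = - \frac{490}{33} + \frac{175 i \sqrt{14}}{2}$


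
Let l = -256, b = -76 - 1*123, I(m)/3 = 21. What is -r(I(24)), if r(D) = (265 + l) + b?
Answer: 190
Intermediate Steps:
I(m) = 63 (I(m) = 3*21 = 63)
b = -199 (b = -76 - 123 = -199)
r(D) = -190 (r(D) = (265 - 256) - 199 = 9 - 199 = -190)
-r(I(24)) = -1*(-190) = 190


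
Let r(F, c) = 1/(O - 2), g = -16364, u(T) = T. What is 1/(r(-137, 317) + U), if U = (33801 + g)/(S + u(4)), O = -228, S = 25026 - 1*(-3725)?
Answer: 1322730/796351 ≈ 1.6610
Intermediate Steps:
S = 28751 (S = 25026 + 3725 = 28751)
r(F, c) = -1/230 (r(F, c) = 1/(-228 - 2) = 1/(-230) = -1/230)
U = 17437/28755 (U = (33801 - 16364)/(28751 + 4) = 17437/28755 ≈ 0.60640)
1/(r(-137, 317) + U) = 1/(-1/230 + 17437/28755) = 1/(796351/1322730) = 1322730/796351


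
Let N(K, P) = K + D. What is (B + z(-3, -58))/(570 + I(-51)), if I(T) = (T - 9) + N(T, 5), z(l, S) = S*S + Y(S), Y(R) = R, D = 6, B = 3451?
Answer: 6757/465 ≈ 14.531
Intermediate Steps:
N(K, P) = 6 + K (N(K, P) = K + 6 = 6 + K)
z(l, S) = S + S**2 (z(l, S) = S*S + S = S**2 + S = S + S**2)
I(T) = -3 + 2*T (I(T) = (T - 9) + (6 + T) = (-9 + T) + (6 + T) = -3 + 2*T)
(B + z(-3, -58))/(570 + I(-51)) = (3451 - 58*(1 - 58))/(570 + (-3 + 2*(-51))) = (3451 - 58*(-57))/(570 + (-3 - 102)) = (3451 + 3306)/(570 - 105) = 6757/465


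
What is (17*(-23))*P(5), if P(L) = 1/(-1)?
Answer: 391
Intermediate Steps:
P(L) = -1
(17*(-23))*P(5) = (17*(-23))*(-1) = -391*(-1) = 391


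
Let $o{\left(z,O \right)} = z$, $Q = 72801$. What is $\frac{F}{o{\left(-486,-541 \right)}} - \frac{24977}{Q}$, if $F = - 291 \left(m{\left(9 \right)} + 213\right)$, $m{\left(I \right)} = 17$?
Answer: $\frac{90008002}{655209} \approx 137.37$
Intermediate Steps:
$F = -66930$ ($F = - 291 \left(17 + 213\right) = \left(-291\right) 230 = -66930$)
$\frac{F}{o{\left(-486,-541 \right)}} - \frac{24977}{Q} = - \frac{66930}{-486} - \frac{24977}{72801} = \left(-66930\right) \left(- \frac{1}{486}\right) - \frac{24977}{72801} = \frac{11155}{81} - \frac{24977}{72801} = \frac{90008002}{655209}$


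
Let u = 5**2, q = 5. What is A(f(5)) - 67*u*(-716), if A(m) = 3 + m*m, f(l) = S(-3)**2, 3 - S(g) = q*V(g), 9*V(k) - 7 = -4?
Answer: 97143799/81 ≈ 1.1993e+6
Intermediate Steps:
V(k) = 1/3 (V(k) = 7/9 + (1/9)*(-4) = 7/9 - 4/9 = 1/3)
S(g) = 4/3 (S(g) = 3 - 5/3 = 4/3)
f(l) = 16/9 (f(l) = (4/3)**2 = 16/9)
A(m) = 3 + m**2
u = 25
A(f(5)) - 67*u*(-716) = (3 + (16/9)**2) - 67*25*(-716) = (3 + 256/81) - 1675*(-716) = 499/81 + 1199300 = 97143799/81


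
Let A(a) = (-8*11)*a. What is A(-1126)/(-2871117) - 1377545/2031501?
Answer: -1385463412951/1944225685539 ≈ -0.71260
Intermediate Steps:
A(a) = -88*a
A(-1126)/(-2871117) - 1377545/2031501 = -88*(-1126)/(-2871117) - 1377545/2031501 = 99088*(-1/2871117) - 1377545*1/2031501 = -99088/2871117 - 1377545/2031501 = -1385463412951/1944225685539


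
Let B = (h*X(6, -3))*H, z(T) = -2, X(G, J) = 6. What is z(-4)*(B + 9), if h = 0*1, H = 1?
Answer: -18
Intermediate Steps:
h = 0
B = 0 (B = (0*6)*1 = 0*1 = 0)
z(-4)*(B + 9) = -2*(0 + 9) = -2*9 = -18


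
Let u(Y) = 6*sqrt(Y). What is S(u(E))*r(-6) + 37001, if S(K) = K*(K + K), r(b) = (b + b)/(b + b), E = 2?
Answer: 37145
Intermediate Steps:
r(b) = 1 (r(b) = (2*b)/((2*b)) = (2*b)*(1/(2*b)) = 1)
S(K) = 2*K**2 (S(K) = K*(2*K) = 2*K**2)
S(u(E))*r(-6) + 37001 = (2*(6*sqrt(2))**2)*1 + 37001 = (2*72)*1 + 37001 = 144*1 + 37001 = 144 + 37001 = 37145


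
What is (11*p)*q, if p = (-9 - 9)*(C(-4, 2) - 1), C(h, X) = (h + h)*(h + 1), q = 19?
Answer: -86526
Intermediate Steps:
C(h, X) = 2*h*(1 + h) (C(h, X) = (2*h)*(1 + h) = 2*h*(1 + h))
p = -414 (p = (-9 - 9)*(2*(-4)*(1 - 4) - 1) = -18*(2*(-4)*(-3) - 1) = -18*(24 - 1) = -18*23 = -414)
(11*p)*q = (11*(-414))*19 = -4554*19 = -86526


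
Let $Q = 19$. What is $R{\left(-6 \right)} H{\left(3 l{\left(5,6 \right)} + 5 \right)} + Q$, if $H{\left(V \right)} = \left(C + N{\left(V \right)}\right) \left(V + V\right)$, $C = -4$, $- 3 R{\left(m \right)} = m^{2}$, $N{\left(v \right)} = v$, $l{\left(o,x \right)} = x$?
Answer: $-10469$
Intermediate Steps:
$R{\left(m \right)} = - \frac{m^{2}}{3}$
$H{\left(V \right)} = 2 V \left(-4 + V\right)$ ($H{\left(V \right)} = \left(-4 + V\right) \left(V + V\right) = \left(-4 + V\right) 2 V = 2 V \left(-4 + V\right)$)
$R{\left(-6 \right)} H{\left(3 l{\left(5,6 \right)} + 5 \right)} + Q = - \frac{\left(-6\right)^{2}}{3} \cdot 2 \left(3 \cdot 6 + 5\right) \left(-4 + \left(3 \cdot 6 + 5\right)\right) + 19 = \left(- \frac{1}{3}\right) 36 \cdot 2 \left(18 + 5\right) \left(-4 + \left(18 + 5\right)\right) + 19 = - 12 \cdot 2 \cdot 23 \left(-4 + 23\right) + 19 = - 12 \cdot 2 \cdot 23 \cdot 19 + 19 = \left(-12\right) 874 + 19 = -10488 + 19 = -10469$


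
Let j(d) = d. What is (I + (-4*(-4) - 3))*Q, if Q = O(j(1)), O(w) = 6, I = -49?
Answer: -216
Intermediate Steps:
Q = 6
(I + (-4*(-4) - 3))*Q = (-49 + (-4*(-4) - 3))*6 = (-49 + (16 - 3))*6 = (-49 + 13)*6 = -36*6 = -216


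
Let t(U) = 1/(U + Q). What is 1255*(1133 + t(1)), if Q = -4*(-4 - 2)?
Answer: 7109826/5 ≈ 1.4220e+6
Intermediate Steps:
Q = 24 (Q = -4*(-6) = 24)
t(U) = 1/(24 + U) (t(U) = 1/(U + 24) = 1/(24 + U))
1255*(1133 + t(1)) = 1255*(1133 + 1/(24 + 1)) = 1255*(1133 + 1/25) = 1255*(28326/25) = 7109826/5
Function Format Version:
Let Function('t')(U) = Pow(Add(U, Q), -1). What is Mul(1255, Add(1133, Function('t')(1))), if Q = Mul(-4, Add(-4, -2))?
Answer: Rational(7109826, 5) ≈ 1.4220e+6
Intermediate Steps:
Q = 24 (Q = Mul(-4, -6) = 24)
Function('t')(U) = Pow(Add(24, U), -1) (Function('t')(U) = Pow(Add(U, 24), -1) = Pow(Add(24, U), -1))
Mul(1255, Add(1133, Function('t')(1))) = Mul(1255, Add(1133, Pow(Add(24, 1), -1))) = Mul(1255, Add(1133, Pow(25, -1))) = Mul(1255, Add(1133, Rational(1, 25))) = Mul(1255, Rational(28326, 25)) = Rational(7109826, 5)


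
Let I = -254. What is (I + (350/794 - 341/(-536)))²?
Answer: 2896591431240081/45280435264 ≈ 63970.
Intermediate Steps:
(I + (350/794 - 341/(-536)))² = (-254 + (350/794 - 341/(-536)))² = (-254 + (350*(1/794) - 341*(-1/536)))² = (-254 + (175/397 + 341/536))² = (-254 + 229177/212792)² = (-53819991/212792)² = 2896591431240081/45280435264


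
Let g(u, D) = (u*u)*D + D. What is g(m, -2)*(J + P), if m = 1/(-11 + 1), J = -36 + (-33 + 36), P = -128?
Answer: 16261/50 ≈ 325.22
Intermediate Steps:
J = -33 (J = -36 + 3 = -33)
m = -⅒ (m = 1/(-10) = -⅒ ≈ -0.10000)
g(u, D) = D + D*u² (g(u, D) = u²*D + D = D*u² + D = D + D*u²)
g(m, -2)*(J + P) = (-2*(1 + (-⅒)²))*(-33 - 128) = -2*(1 + 1/100)*(-161) = -2*101/100*(-161) = -101/50*(-161) = 16261/50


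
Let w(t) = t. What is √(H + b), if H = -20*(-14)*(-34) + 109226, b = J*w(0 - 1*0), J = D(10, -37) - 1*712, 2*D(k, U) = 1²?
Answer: √99706 ≈ 315.76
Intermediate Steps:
D(k, U) = ½ (D(k, U) = (½)*1² = (½)*1 = ½)
J = -1423/2 (J = ½ - 1*712 = ½ - 712 = -1423/2 ≈ -711.50)
b = 0 (b = -1423*(0 - 1*0)/2 = -1423*(0 + 0)/2 = -1423/2*0 = 0)
H = 99706 (H = 280*(-34) + 109226 = -9520 + 109226 = 99706)
√(H + b) = √(99706 + 0) = √99706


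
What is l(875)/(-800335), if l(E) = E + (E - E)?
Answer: -175/160067 ≈ -0.0010933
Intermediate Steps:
l(E) = E (l(E) = E + 0 = E)
l(875)/(-800335) = 875/(-800335) = 875*(-1/800335) = -175/160067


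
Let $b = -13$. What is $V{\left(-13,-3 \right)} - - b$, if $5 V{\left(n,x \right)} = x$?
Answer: $- \frac{68}{5} \approx -13.6$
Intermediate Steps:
$V{\left(n,x \right)} = \frac{x}{5}$
$V{\left(-13,-3 \right)} - - b = \frac{1}{5} \left(-3\right) - \left(-1\right) \left(-13\right) = - \frac{3}{5} - 13 = - \frac{68}{5}$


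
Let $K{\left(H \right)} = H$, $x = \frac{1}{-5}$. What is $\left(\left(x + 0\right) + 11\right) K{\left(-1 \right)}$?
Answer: $- \frac{54}{5} \approx -10.8$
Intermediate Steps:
$x = - \frac{1}{5} \approx -0.2$
$\left(\left(x + 0\right) + 11\right) K{\left(-1 \right)} = \left(\left(- \frac{1}{5} + 0\right) + 11\right) \left(-1\right) = \left(- \frac{1}{5} + 11\right) \left(-1\right) = \frac{54}{5} \left(-1\right) = - \frac{54}{5}$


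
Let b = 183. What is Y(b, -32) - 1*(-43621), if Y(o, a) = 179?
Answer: 43800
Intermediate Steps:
Y(b, -32) - 1*(-43621) = 179 - 1*(-43621) = 179 + 43621 = 43800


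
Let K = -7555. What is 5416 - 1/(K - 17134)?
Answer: 133715625/24689 ≈ 5416.0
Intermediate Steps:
5416 - 1/(K - 17134) = 5416 - 1/(-7555 - 17134) = 5416 - 1/(-24689) = 5416 - 1*(-1/24689) = 5416 + 1/24689 = 133715625/24689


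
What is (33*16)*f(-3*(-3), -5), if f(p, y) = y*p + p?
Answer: -19008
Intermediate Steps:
f(p, y) = p + p*y (f(p, y) = p*y + p = p + p*y)
(33*16)*f(-3*(-3), -5) = (33*16)*((-3*(-3))*(1 - 5)) = 528*(9*(-4)) = 528*(-36) = -19008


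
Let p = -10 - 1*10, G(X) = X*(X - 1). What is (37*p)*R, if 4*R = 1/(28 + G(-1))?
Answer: -37/6 ≈ -6.1667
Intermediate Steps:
G(X) = X*(-1 + X)
p = -20 (p = -10 - 10 = -20)
R = 1/120 (R = 1/(4*(28 - (-1 - 1))) = 1/(4*(28 - 1*(-2))) = 1/(4*(28 + 2)) = (1/4)/30 = (1/4)*(1/30) = 1/120 ≈ 0.0083333)
(37*p)*R = (37*(-20))*(1/120) = -740*1/120 = -37/6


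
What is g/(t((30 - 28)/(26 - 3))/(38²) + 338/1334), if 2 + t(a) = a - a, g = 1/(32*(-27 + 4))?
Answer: -10469/1941616 ≈ -0.0053919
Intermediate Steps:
g = -1/736 (g = 1/(32*(-23)) = 1/(-736) = -1/736 ≈ -0.0013587)
t(a) = -2 (t(a) = -2 + (a - a) = -2 + 0 = -2)
g/(t((30 - 28)/(26 - 3))/(38²) + 338/1334) = -1/(736*(-2/(38²) + 338/1334)) = -1/(736*(-2/1444 + 338*(1/1334))) = -1/(736*(-2*1/1444 + 169/667)) = -1/(736*(-1/722 + 169/667)) = -1/(736*121351/481574) = -1/736*481574/121351 = -10469/1941616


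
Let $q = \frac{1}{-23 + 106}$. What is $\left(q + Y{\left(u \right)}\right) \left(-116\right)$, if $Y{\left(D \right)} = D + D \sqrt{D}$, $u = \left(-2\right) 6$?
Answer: $\frac{115420}{83} + 2784 i \sqrt{3} \approx 1390.6 + 4822.0 i$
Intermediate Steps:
$q = \frac{1}{83} \approx 0.012048$
$u = -12$
$Y{\left(D \right)} = D + D^{\frac{3}{2}}$
$\left(q + Y{\left(u \right)}\right) \left(-116\right) = \left(\frac{1}{83} - \left(12 - \left(-12\right)^{\frac{3}{2}}\right)\right) \left(-116\right) = \left(\frac{1}{83} - \left(12 + 24 i \sqrt{3}\right)\right) \left(-116\right) = \left(- \frac{995}{83} - 24 i \sqrt{3}\right) \left(-116\right) = \frac{115420}{83} + 2784 i \sqrt{3}$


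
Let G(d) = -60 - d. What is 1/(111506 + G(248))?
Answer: 1/111198 ≈ 8.9930e-6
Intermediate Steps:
1/(111506 + G(248)) = 1/(111506 + (-60 - 1*248)) = 1/(111506 + (-60 - 248)) = 1/(111506 - 308) = 1/111198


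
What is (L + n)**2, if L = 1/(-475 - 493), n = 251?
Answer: 59032963089/937024 ≈ 63001.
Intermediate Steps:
L = -1/968 (L = 1/(-968) = -1/968 ≈ -0.0010331)
(L + n)**2 = (-1/968 + 251)**2 = (242967/968)**2 = 59032963089/937024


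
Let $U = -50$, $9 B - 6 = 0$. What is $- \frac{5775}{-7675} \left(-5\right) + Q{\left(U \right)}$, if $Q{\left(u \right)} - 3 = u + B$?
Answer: $- \frac{46138}{921} \approx -50.096$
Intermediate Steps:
$B = \frac{2}{3}$ ($B = \frac{2}{3} + \frac{1}{9} \cdot 0 = \frac{2}{3} + 0 = \frac{2}{3} \approx 0.66667$)
$Q{\left(u \right)} = \frac{11}{3} + u$ ($Q{\left(u \right)} = 3 + \left(u + \frac{2}{3}\right) = 3 + \left(\frac{2}{3} + u\right) = \frac{11}{3} + u$)
$- \frac{5775}{-7675} \left(-5\right) + Q{\left(U \right)} = - \frac{5775}{-7675} \left(-5\right) + \left(\frac{11}{3} - 50\right) = \left(-5775\right) \left(- \frac{1}{7675}\right) \left(-5\right) - \frac{139}{3} = \frac{231}{307} \left(-5\right) - \frac{139}{3} = - \frac{1155}{307} - \frac{139}{3} = - \frac{46138}{921}$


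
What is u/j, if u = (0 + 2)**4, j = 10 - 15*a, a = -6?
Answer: 4/25 ≈ 0.16000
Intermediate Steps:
j = 100 (j = 10 - 15*(-6) = 10 + 90 = 100)
u = 16 (u = 2**4 = 16)
u/j = 16/100 = 16*(1/100) = 4/25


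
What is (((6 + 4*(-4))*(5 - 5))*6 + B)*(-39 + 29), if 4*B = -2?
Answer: 5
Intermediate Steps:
B = -½ (B = (¼)*(-2) = -½ ≈ -0.50000)
(((6 + 4*(-4))*(5 - 5))*6 + B)*(-39 + 29) = (((6 + 4*(-4))*(5 - 5))*6 - ½)*(-39 + 29) = (((6 - 16)*0)*6 - ½)*(-10) = (-10*0*6 - ½)*(-10) = (0*6 - ½)*(-10) = (0 - ½)*(-10) = -½*(-10) = 5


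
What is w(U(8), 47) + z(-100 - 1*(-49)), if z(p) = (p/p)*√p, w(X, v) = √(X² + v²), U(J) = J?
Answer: √2273 + I*√51 ≈ 47.676 + 7.1414*I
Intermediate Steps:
z(p) = √p (z(p) = 1*√p = √p)
w(U(8), 47) + z(-100 - 1*(-49)) = √(8² + 47²) + √(-100 - 1*(-49)) = √(64 + 2209) + √(-100 + 49) = √2273 + √(-51) = √2273 + I*√51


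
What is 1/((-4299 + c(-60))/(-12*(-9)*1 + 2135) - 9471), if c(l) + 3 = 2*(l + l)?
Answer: -2243/21247995 ≈ -0.00010556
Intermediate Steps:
c(l) = -3 + 4*l (c(l) = -3 + 2*(l + l) = -3 + 2*(2*l) = -3 + 4*l)
1/((-4299 + c(-60))/(-12*(-9)*1 + 2135) - 9471) = 1/((-4299 + (-3 + 4*(-60)))/(-12*(-9)*1 + 2135) - 9471) = 1/((-4299 + (-3 - 240))/(108*1 + 2135) - 9471) = 1/((-4299 - 243)/(108 + 2135) - 9471) = 1/(-4542/2243 - 9471) = 1/(-21247995/2243) = -2243/21247995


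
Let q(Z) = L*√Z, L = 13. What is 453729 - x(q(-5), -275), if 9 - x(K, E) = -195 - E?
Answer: 453800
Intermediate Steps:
q(Z) = 13*√Z
x(K, E) = 204 + E (x(K, E) = 9 - (-195 - E) = 9 + (195 + E) = 204 + E)
453729 - x(q(-5), -275) = 453729 - (204 - 275) = 453729 - 1*(-71) = 453729 + 71 = 453800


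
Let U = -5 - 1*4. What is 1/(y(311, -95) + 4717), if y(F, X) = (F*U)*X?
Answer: 1/270622 ≈ 3.6952e-6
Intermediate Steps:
U = -9 (U = -5 - 4 = -9)
y(F, X) = -9*F*X (y(F, X) = (F*(-9))*X = (-9*F)*X = -9*F*X)
1/(y(311, -95) + 4717) = 1/(-9*311*(-95) + 4717) = 1/(265905 + 4717) = 1/270622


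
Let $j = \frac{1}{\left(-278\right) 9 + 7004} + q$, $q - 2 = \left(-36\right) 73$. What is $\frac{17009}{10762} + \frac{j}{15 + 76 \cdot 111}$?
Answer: $\frac{129975046589}{102363844581} \approx 1.2697$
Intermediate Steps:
$q = -2626$ ($q = 2 - 2628 = -2626$)
$j = - \frac{11822251}{4502}$ ($j = \frac{1}{\left(-278\right) 9 + 7004} - 2626 = \frac{1}{-2502 + 7004} - 2626 = \frac{1}{4502} - 2626 = - \frac{11822251}{4502} \approx -2626.0$)
$\frac{17009}{10762} + \frac{j}{15 + 76 \cdot 111} = \frac{17009}{10762} - \frac{11822251}{4502 \left(15 + 76 \cdot 111\right)} = 17009 \cdot \frac{1}{10762} - \frac{11822251}{4502 \left(15 + 8436\right)} = \frac{17009}{10762} - \frac{11822251}{4502 \cdot 8451} = \frac{17009}{10762} - \frac{11822251}{38046402} = \frac{129975046589}{102363844581}$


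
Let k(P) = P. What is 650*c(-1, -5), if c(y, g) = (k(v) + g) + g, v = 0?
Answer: -6500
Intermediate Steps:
c(y, g) = 2*g (c(y, g) = (0 + g) + g = g + g = 2*g)
650*c(-1, -5) = 650*(2*(-5)) = 650*(-10) = -6500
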